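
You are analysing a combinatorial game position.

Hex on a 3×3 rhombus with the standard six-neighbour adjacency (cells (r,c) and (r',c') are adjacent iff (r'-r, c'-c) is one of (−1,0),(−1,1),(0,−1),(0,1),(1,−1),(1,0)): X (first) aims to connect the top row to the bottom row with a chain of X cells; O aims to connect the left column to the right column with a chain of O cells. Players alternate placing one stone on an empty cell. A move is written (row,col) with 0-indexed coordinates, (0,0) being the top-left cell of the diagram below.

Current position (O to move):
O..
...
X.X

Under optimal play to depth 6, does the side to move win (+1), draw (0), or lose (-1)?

value(O../.../X.X, O) = +1

p1 O@[O../.../X.X]: (0,1)[OO./.../X.X]-1 (0,2)[O.O/.../X.X]-1 (1,0)[O../O../X.X]-1 (1,1)[O../.O./X.X]+1* (1,2)[O../..O/X.X]-1 (2,1)[O../.../XOX]-1
p2 X@[O../.O./X.X]: (0,1)[OX./.O./X.X]-1* (0,2)[O.X/.O./X.X]-1 (1,0)[O../XO./X.X]-1 (1,2)[O../.OX/X.X]-1 (2,1)[O../.O./XXX]-1
p3 O@[OX./.O./X.X]: (0,2)[OXO/.O./X.X]-1 (1,0)[OX./OO./X.X]+1* (1,2)[OX./.OO/X.X]-1 (2,1)[OX./.O./XOX]-1
p4 X@[OX./OO./X.X]: (0,2)[OXX/OO./X.X]-1* (1,2)[OX./OOX/X.X]-1 (2,1)[OX./OO./XXX]-1
p5 O@[OXX/OO./X.X]: (1,2)[OXX/OOO/X.X]+1* (2,1)[OXX/OO./XOX]-1
p6 X@[OXX/OOO/X.X] terminal -1; root [O../.../X.X] d6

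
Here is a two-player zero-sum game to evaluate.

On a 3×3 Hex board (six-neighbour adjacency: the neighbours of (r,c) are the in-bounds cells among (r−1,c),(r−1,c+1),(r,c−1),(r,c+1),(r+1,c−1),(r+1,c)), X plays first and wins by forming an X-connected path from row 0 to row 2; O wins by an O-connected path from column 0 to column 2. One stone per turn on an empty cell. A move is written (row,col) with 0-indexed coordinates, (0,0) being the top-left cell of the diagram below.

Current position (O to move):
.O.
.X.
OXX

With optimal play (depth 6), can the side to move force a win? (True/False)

O winning at [.O./.X./OXX]: True

[.O./.X./OXX] O move#1: (0,0):-1/OO./.X./OXX, (0,2):+1/.OO/.X./OXX*, (1,0):-1/.O./OX./OXX, (1,2):-1/.O./.XO/OXX
[.OO/.X./OXX] X move#2: (0,0):-1/XOO/.X./OXX*, (1,0):-1/.OO/XX./OXX, (1,2):-1/.OO/.XX/OXX
[XOO/.X./OXX] O move#3: (1,0):+1/XOO/OX./OXX*, (1,2):-1/XOO/.XO/OXX
[XOO/OX./OXX] end (terminal -1, X#4); searched .O./.X./OXX to 6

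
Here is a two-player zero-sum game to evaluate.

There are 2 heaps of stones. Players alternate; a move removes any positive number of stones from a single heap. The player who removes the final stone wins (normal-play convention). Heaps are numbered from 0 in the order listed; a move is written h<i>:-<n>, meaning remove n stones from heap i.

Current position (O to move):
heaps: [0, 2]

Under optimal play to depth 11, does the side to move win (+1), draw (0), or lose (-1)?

value((0,2), O) = +1

ply 1, O at (0,2) | h1:-1=-1→(0,1); h1:-2=+1→(0,0)*
ply 2: (0,0) is terminal -1 (X); from (0,2) depth 11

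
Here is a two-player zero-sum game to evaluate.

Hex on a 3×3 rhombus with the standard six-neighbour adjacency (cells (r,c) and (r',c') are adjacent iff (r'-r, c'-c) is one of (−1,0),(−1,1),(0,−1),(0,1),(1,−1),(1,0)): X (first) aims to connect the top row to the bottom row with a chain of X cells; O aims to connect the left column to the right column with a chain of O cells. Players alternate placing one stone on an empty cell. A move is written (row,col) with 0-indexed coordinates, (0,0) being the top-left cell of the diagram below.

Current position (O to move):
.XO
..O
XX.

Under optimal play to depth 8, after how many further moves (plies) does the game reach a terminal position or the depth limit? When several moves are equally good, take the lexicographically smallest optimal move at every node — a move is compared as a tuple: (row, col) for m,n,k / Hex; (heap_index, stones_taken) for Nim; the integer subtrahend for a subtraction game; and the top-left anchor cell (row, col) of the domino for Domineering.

[.XO/..O/XX.] O move#1: (0,0):-1/OXO/..O/XX.*, (1,0):-1/.XO/O.O/XX., (1,1):-1/.XO/.OO/XX., (2,2):-1/.XO/..O/XXO
[OXO/..O/XX.] X move#2: (1,0):+1/OXO/X.O/XX.*, (1,1):+1/OXO/.XO/XX., (2,2):+1/OXO/..O/XXX
[OXO/X.O/XX.] end (terminal -1, O#3); searched .XO/..O/XX. to 8

PV length from [.XO/..O/XX.]: 2 plies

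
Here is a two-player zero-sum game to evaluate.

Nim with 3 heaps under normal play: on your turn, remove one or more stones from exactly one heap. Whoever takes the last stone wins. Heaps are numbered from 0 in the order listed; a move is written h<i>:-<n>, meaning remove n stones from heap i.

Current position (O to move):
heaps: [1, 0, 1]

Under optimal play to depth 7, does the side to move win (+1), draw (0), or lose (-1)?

value((1,0,1), O) = -1

p1 O@[(1,0,1)]: h0:-1[(0,0,1)]-1* h2:-1[(1,0,0)]-1
p2 X@[(0,0,1)]: h2:-1[(0,0,0)]+1*
p3 O@[(0,0,0)] terminal -1; root [(1,0,1)] d7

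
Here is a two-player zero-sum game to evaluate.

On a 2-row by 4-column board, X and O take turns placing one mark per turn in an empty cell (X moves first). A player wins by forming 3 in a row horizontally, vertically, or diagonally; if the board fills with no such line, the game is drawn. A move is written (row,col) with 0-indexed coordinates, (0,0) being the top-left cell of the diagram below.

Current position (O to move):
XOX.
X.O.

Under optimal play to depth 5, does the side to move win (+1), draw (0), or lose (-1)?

value(XOX./X.O., O) = 0

[XOX./X.O.] O move#1: (0,3):+0/XOXO/X.O.*, (1,1):+0/XOX./XOO., (1,3):+0/XOX./X.OO
[XOXO/X.O.] X move#2: (1,1):+0/XOXO/XXO.*, (1,3):+0/XOXO/X.OX
[XOXO/XXO.] O move#3: (1,3):+0/XOXO/XXOO*
[XOXO/XXOO] end (terminal +0, X#4); searched XOX./X.O. to 5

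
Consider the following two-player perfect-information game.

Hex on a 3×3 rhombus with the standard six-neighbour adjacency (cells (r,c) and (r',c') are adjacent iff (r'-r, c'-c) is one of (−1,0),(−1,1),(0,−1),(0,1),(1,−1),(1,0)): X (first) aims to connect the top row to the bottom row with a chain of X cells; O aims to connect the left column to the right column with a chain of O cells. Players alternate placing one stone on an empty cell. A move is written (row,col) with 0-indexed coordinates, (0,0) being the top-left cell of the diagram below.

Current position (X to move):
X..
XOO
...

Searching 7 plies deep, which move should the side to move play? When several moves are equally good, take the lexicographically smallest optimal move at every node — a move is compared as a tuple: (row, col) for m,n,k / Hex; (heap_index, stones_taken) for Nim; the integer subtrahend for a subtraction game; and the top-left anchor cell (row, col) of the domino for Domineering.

ply 1, X at X../XOO/... | (0,1)=-1→XX./XOO/...; (0,2)=-1→X.X/XOO/...; (2,0)=+1→X../XOO/X..*; (2,1)=-1→X../XOO/.X.; (2,2)=-1→X../XOO/..X
ply 2: X../XOO/X.. is terminal -1 (O); from X../XOO/... depth 7

X's best at [X../XOO/...]: (2,0)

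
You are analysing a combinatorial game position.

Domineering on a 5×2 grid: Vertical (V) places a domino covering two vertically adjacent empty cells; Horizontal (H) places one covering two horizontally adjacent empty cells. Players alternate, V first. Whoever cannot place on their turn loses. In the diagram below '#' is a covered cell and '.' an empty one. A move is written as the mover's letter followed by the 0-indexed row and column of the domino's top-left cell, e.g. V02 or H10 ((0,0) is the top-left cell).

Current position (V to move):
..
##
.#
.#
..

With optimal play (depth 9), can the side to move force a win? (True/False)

ply 1, V at ../##/.#/.#/.. | V20=-1→../##/##/##/..*; V30=-1→../##/.#/##/#.
ply 2, H at ../##/##/##/.. | H00=+1→##/##/##/##/..*; H40=+1→../##/##/##/##
ply 3: ##/##/##/##/.. is terminal -1 (V); from ../##/.#/.#/.. depth 9

V winning at [../##/.#/.#/..]: False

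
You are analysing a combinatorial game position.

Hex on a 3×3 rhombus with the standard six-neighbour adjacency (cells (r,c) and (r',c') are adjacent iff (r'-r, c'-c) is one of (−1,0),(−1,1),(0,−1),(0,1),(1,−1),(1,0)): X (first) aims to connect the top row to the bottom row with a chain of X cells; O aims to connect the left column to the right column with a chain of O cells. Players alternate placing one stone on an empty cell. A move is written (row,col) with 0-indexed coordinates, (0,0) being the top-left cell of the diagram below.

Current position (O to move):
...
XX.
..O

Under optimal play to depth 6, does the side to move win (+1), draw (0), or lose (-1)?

value(.../XX./..O, O) = -1

ply 1, O at .../XX./..O | (0,0)=-1→O../XX./..O*; (0,1)=-1→.O./XX./..O; (0,2)=-1→..O/XX./..O; (1,2)=-1→.../XXO/..O; (2,0)=-1→.../XX./O.O; (2,1)=-1→.../XX./.OO
ply 2, X at O../XX./..O | (0,1)=+1→OX./XX./..O*; (0,2)=+1→O.X/XX./..O; (1,2)=+1→O../XXX/..O; (2,0)=+1→O../XX./X.O; (2,1)=+1→O../XX./.XO
ply 3, O at OX./XX./..O | (0,2)=-1→OXO/XX./..O*; (1,2)=-1→OX./XXO/..O; (2,0)=-1→OX./XX./O.O; (2,1)=-1→OX./XX./.OO
ply 4, X at OXO/XX./..O | (1,2)=+1→OXO/XXX/..O*; (2,0)=+1→OXO/XX./X.O; (2,1)=+1→OXO/XX./.XO
ply 5, O at OXO/XXX/..O | (2,0)=-1→OXO/XXX/O.O*; (2,1)=-1→OXO/XXX/.OO
ply 6, X at OXO/XXX/O.O | (2,1)=+1→OXO/XXX/OXO*
ply 7: OXO/XXX/OXO is terminal -1 (O); from .../XX./..O depth 6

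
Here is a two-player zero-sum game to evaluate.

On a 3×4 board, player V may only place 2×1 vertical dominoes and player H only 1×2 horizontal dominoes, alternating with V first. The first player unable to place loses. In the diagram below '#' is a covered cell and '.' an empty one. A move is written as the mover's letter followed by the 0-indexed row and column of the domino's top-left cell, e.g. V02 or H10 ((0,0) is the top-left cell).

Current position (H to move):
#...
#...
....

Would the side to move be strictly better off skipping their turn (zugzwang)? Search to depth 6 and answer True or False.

zugzwang(#.../#.../...., H) = False

p1 H@[#.../#.../....]: H01[###./#.../....]-1 H02[#.##/#.../....]-1 H11[#.../###./....]+1* H12[#.../#.##/....]+1 H20[#.../#.../##..]-1 H21[#.../#.../.##.]-1 H22[#.../#.../..##]-1
p2 V@[#.../###./....]: V03[#..#/####/....]-1* V13[#.../####/...#]-1
p3 H@[#..#/####/....]: H01[####/####/....]+1* H20[#..#/####/##..]+1 H21[#..#/####/.##.]+1 H22[#..#/####/..##]+1
p4 V@[####/####/....] terminal -1; root [#.../#.../....] d6
suppose H passes — search the same position with V to move:
pass> p1 V@[#.../#.../....]: V01[##../##../....]-1 V02[#.#./#.#./....]+1* V03[#..#/#..#/....]-1 V11[#.../##../.#..]-1 V12[#.../#.#./..#.]+1 V13[#.../#..#/...#]-1
pass> p2 H@[#.#./#.#./....]: H20[#.#./#.#./##..]-1* H21[#.#./#.#./.##.]-1 H22[#.#./#.#./..##]-1
pass> p3 V@[#.#./#.#./##..]: V01[###./###./##..]+1* V03[#.##/#.##/##..]+1 V13[#.#./#.##/##.#]+1
pass> p4 H@[###./###./##..]: H22[###./###./####]-1*
pass> p5 V@[###./###./####]: V03[####/####/####]+1*
pass> p6 H@[####/####/####] terminal -1; root [#.../#.../....] d6
for H: play +1, pass -1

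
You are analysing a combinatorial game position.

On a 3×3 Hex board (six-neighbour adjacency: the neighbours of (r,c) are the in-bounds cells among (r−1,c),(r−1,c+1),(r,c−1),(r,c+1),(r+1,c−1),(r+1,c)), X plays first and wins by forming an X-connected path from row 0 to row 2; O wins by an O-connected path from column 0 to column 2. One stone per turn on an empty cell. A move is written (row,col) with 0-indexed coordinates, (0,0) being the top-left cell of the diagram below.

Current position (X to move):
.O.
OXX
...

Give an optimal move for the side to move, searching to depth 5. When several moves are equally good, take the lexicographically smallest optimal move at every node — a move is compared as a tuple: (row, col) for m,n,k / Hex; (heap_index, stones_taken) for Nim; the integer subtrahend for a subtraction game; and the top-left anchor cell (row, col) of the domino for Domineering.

X's best at [.O./OXX/...]: (0,2)

[.O./OXX/...] X move#1: (0,0):-1/XO./OXX/..., (0,2):+1/.OX/OXX/...*, (2,0):-1/.O./OXX/X.., (2,1):-1/.O./OXX/.X., (2,2):-1/.O./OXX/..X
[.OX/OXX/...] O move#2: (0,0):-1/OOX/OXX/...*, (2,0):-1/.OX/OXX/O.., (2,1):-1/.OX/OXX/.O., (2,2):-1/.OX/OXX/..O
[OOX/OXX/...] X move#3: (2,0):+1/OOX/OXX/X..*, (2,1):+1/OOX/OXX/.X., (2,2):+1/OOX/OXX/..X
[OOX/OXX/X..] end (terminal -1, O#4); searched .O./OXX/... to 5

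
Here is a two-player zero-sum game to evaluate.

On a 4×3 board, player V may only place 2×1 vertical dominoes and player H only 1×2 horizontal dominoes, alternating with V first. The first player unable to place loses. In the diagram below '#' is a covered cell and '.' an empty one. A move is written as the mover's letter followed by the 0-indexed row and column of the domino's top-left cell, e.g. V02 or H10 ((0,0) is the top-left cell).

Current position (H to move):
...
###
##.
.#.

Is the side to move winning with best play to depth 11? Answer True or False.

[.../###/##./.#.] H move#1: H00:-1/##./###/##./.#.*, H01:-1/.##/###/##./.#.
[##./###/##./.#.] V move#2: V22:+1/##./###/###/.##*
[##./###/###/.##] end (terminal -1, H#3); searched .../###/##./.#. to 11

H winning at [.../###/##./.#.]: False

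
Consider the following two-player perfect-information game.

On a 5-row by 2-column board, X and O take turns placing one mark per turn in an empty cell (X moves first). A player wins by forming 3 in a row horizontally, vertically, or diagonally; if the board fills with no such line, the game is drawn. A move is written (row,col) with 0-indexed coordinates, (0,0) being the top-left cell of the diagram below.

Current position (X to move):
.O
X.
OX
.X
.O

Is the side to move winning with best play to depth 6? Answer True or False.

X winning at [.O/X./OX/.X/.O]: True

p1 X@[.O/X./OX/.X/.O]: (0,0)[XO/X./OX/.X/.O]+0 (1,1)[.O/XX/OX/.X/.O]+1* (3,0)[.O/X./OX/XX/.O]+0 (4,0)[.O/X./OX/.X/XO]+0
p2 O@[.O/XX/OX/.X/.O] terminal -1; root [.O/X./OX/.X/.O] d6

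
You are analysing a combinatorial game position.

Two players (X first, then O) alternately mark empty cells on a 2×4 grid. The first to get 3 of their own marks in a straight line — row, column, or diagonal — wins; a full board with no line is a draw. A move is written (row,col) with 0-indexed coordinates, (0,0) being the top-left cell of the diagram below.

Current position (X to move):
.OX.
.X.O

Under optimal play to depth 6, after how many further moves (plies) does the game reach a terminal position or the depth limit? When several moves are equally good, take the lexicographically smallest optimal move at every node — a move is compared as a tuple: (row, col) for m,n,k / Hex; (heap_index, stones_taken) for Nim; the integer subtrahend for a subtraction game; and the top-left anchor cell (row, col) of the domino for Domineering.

ply 1, X at .OX./.X.O | (0,0)=+0→XOX./.X.O*; (0,3)=+0→.OXX/.X.O; (1,0)=+0→.OX./XX.O; (1,2)=+0→.OX./.XXO
ply 2, O at XOX./.X.O | (0,3)=+0→XOXO/.X.O*; (1,0)=+0→XOX./OX.O; (1,2)=+0→XOX./.XOO
ply 3, X at XOXO/.X.O | (1,0)=+0→XOXO/XX.O*; (1,2)=+0→XOXO/.XXO
ply 4, O at XOXO/XX.O | (1,2)=+0→XOXO/XXOO*
ply 5: XOXO/XXOO is terminal +0 (X); from .OX./.X.O depth 6

PV length from [.OX./.X.O]: 4 plies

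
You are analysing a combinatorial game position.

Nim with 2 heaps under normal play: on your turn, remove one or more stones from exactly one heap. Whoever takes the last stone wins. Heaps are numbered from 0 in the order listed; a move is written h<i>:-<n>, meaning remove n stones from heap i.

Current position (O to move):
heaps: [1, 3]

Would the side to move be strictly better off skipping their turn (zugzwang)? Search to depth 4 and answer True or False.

zugzwang((1,3), O) = False

[(1,3)] O move#1: h0:-1:-1/(0,3), h1:-1:-1/(1,2), h1:-2:+1/(1,1)*, h1:-3:-1/(1,0)
[(1,1)] X move#2: h0:-1:-1/(0,1)*, h1:-1:-1/(1,0)
[(0,1)] O move#3: h1:-1:+1/(0,0)*
[(0,0)] end (terminal -1, X#4); searched (1,3) to 4
suppose O passes — search the same position with X to move:
pass> [(1,3)] X move#1: h0:-1:-1/(0,3), h1:-1:-1/(1,2), h1:-2:+1/(1,1)*, h1:-3:-1/(1,0)
pass> [(1,1)] O move#2: h0:-1:-1/(0,1)*, h1:-1:-1/(1,0)
pass> [(0,1)] X move#3: h1:-1:+1/(0,0)*
pass> [(0,0)] end (terminal -1, O#4); searched (1,3) to 4
for O: play +1, pass -1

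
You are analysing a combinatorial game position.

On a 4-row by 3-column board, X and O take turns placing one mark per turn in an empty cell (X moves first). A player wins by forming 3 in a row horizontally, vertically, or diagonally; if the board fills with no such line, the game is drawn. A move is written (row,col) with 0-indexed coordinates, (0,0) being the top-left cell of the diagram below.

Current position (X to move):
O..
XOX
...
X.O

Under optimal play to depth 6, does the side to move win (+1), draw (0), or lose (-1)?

[O../XOX/.../X.O] X move#1: (0,1):-1/OX./XOX/.../X.O, (0,2):-1/O.X/XOX/.../X.O, (2,0):+1/O../XOX/X../X.O*, (2,1):+1/O../XOX/.X./X.O, (2,2):+1/O../XOX/..X/X.O, (3,1):-1/O../XOX/.../XXO
[O../XOX/X../X.O] end (terminal -1, O#2); searched O../XOX/.../X.O to 6

value(O../XOX/.../X.O, X) = +1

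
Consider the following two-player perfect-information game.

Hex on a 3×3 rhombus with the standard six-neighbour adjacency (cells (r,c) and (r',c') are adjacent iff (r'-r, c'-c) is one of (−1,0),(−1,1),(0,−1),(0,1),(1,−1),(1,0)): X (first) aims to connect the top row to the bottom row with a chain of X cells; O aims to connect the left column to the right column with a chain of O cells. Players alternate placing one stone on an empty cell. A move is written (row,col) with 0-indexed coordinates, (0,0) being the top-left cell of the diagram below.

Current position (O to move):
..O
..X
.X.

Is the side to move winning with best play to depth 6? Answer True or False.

p1 O@[..O/..X/.X.]: (0,0)[O.O/..X/.X.]+1* (0,1)[.OO/..X/.X.]+1 (1,0)[..O/O.X/.X.]+1 (1,1)[..O/.OX/.X.]+1 (2,0)[..O/..X/OX.]+1 (2,2)[..O/..X/.XO]-1
p2 X@[O.O/..X/.X.]: (0,1)[OXO/..X/.X.]-1* (1,0)[O.O/X.X/.X.]-1 (1,1)[O.O/.XX/.X.]-1 (2,0)[O.O/..X/XX.]-1 (2,2)[O.O/..X/.XX]-1
p3 O@[OXO/..X/.X.]: (1,0)[OXO/O.X/.X.]-1 (1,1)[OXO/.OX/.X.]+1* (2,0)[OXO/..X/OX.]-1 (2,2)[OXO/..X/.XO]-1
p4 X@[OXO/.OX/.X.]: (1,0)[OXO/XOX/.X.]-1* (2,0)[OXO/.OX/XX.]-1 (2,2)[OXO/.OX/.XX]-1
p5 O@[OXO/XOX/.X.]: (2,0)[OXO/XOX/OX.]+1* (2,2)[OXO/XOX/.XO]-1
p6 X@[OXO/XOX/OX.] terminal -1; root [..O/..X/.X.] d6

O winning at [..O/..X/.X.]: True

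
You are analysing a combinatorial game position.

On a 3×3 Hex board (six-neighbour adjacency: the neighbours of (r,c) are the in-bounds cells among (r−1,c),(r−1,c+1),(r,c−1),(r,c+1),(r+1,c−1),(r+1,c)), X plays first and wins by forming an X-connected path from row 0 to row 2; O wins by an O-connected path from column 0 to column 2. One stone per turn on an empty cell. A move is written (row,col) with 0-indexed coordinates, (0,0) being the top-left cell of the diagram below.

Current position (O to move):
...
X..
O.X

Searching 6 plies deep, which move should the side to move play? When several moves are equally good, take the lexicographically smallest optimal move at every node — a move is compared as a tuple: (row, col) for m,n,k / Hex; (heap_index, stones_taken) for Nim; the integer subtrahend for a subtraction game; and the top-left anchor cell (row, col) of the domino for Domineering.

O's best at [.../X../O.X]: (1,1)

[.../X../O.X] O move#1: (0,0):-1/O../X../O.X, (0,1):-1/.O./X../O.X, (0,2):-1/..O/X../O.X, (1,1):+1/.../XO./O.X*, (1,2):+1/.../X.O/O.X, (2,1):-1/.../X../OOX
[.../XO./O.X] X move#2: (0,0):-1/X../XO./O.X*, (0,1):-1/.X./XO./O.X, (0,2):-1/..X/XO./O.X, (1,2):-1/.../XOX/O.X, (2,1):-1/.../XO./OXX
[X../XO./O.X] O move#3: (0,1):+1/XO./XO./O.X*, (0,2):+1/X.O/XO./O.X, (1,2):+1/X../XOO/O.X, (2,1):+1/X../XO./OOX
[XO./XO./O.X] X move#4: (0,2):-1/XOX/XO./O.X*, (1,2):-1/XO./XOX/O.X, (2,1):-1/XO./XO./OXX
[XOX/XO./O.X] O move#5: (1,2):+1/XOX/XOO/O.X*, (2,1):-1/XOX/XO./OOX
[XOX/XOO/O.X] end (terminal -1, X#6); searched .../X../O.X to 6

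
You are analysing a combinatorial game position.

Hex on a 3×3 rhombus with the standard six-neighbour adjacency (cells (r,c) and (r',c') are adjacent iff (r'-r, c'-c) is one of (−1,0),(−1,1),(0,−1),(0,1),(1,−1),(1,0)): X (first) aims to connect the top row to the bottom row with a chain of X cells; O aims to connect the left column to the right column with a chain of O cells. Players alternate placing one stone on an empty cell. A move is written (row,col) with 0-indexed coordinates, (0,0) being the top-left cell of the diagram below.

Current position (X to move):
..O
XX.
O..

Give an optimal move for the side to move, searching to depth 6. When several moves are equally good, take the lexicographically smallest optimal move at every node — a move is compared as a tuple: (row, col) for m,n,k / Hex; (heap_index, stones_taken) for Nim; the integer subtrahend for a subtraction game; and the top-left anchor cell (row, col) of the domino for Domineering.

p1 X@[..O/XX./O..]: (0,0)[X.O/XX./O..]-1 (0,1)[.XO/XX./O..]-1 (1,2)[..O/XXX/O..]+1* (2,1)[..O/XX./OX.]+1 (2,2)[..O/XX./O.X]+1
p2 O@[..O/XXX/O..]: (0,0)[O.O/XXX/O..]-1* (0,1)[.OO/XXX/O..]-1 (2,1)[..O/XXX/OO.]-1 (2,2)[..O/XXX/O.O]-1
p3 X@[O.O/XXX/O..]: (0,1)[OXO/XXX/O..]+1* (2,1)[O.O/XXX/OX.]-1 (2,2)[O.O/XXX/O.X]-1
p4 O@[OXO/XXX/O..]: (2,1)[OXO/XXX/OO.]-1* (2,2)[OXO/XXX/O.O]-1
p5 X@[OXO/XXX/OO.]: (2,2)[OXO/XXX/OOX]+1*
p6 O@[OXO/XXX/OOX] terminal -1; root [..O/XX./O..] d6

X's best at [..O/XX./O..]: (1,2)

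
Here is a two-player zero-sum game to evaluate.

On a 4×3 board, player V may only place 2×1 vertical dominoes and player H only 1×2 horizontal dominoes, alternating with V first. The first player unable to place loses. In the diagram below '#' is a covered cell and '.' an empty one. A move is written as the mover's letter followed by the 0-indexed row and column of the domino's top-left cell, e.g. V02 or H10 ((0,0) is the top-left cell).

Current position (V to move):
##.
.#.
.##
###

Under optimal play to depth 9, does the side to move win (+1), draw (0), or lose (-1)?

value(##./.#./.##/###, V) = +1

p1 V@[##./.#./.##/###]: V02[###/.##/.##/###]+1* V10[##./##./###/###]+1
p2 H@[###/.##/.##/###] terminal -1; root [##./.#./.##/###] d9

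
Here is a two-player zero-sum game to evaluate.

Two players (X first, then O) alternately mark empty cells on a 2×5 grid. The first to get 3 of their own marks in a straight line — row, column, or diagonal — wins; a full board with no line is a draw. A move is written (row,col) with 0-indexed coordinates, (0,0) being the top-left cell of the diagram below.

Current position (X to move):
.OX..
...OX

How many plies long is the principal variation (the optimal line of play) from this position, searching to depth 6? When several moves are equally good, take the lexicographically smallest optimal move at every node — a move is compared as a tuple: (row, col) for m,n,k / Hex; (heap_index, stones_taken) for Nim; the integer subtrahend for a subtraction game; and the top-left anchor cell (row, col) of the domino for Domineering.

PV length from [.OX../...OX]: 6 plies

p1 X@[.OX../...OX]: (0,0)[XOX../...OX]+0* (0,3)[.OXX./...OX]+0 (0,4)[.OX.X/...OX]+0 (1,0)[.OX../X..OX]+0 (1,1)[.OX../.X.OX]+0 (1,2)[.OX../..XOX]+0
p2 O@[XOX../...OX]: (0,3)[XOXO./...OX]+0* (0,4)[XOX.O/...OX]+0 (1,0)[XOX../O..OX]+0 (1,1)[XOX../.O.OX]+0 (1,2)[XOX../..OOX]+0
p3 X@[XOXO./...OX]: (0,4)[XOXOX/...OX]+0* (1,0)[XOXO./X..OX]+0 (1,1)[XOXO./.X.OX]+0 (1,2)[XOXO./..XOX]+0
p4 O@[XOXOX/...OX]: (1,0)[XOXOX/O..OX]+0* (1,1)[XOXOX/.O.OX]+0 (1,2)[XOXOX/..OOX]+0
p5 X@[XOXOX/O..OX]: (1,1)[XOXOX/OX.OX]+0* (1,2)[XOXOX/O.XOX]+0
p6 O@[XOXOX/OX.OX]: (1,2)[XOXOX/OXOOX]+0*
p7 X@[XOXOX/OXOOX] terminal +0; root [.OX../...OX] d6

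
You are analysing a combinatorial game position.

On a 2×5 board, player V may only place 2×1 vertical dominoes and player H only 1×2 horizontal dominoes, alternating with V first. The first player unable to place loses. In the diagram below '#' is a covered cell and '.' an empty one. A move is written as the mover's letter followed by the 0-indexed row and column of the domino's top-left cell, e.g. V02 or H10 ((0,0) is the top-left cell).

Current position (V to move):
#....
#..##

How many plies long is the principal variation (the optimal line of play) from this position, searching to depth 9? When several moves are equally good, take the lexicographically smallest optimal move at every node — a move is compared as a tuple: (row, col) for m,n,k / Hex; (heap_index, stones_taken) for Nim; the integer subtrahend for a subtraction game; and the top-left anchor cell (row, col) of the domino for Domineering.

[#..../#..##] V move#1: V01:-1/##.../##.##, V02:+1/#.#../#.###*
[#.#../#.###] H move#2: H03:-1/#.###/#.###*
[#.###/#.###] V move#3: V01:+1/#####/#####*
[#####/#####] end (terminal -1, H#4); searched #..../#..## to 9

PV length from [#..../#..##]: 3 plies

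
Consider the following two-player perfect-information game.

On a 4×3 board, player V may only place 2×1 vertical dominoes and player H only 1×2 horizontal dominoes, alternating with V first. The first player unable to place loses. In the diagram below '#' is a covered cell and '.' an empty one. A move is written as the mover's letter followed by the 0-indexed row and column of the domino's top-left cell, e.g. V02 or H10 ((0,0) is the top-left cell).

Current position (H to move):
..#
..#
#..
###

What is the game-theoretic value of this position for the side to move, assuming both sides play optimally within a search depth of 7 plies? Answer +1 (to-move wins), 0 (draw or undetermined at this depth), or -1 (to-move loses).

ply 1, H at ..#/..#/#../### | H00=-1→###/..#/#../###; H10=+1→..#/###/#../###*; H21=-1→..#/..#/###/###
ply 2: ..#/###/#../### is terminal -1 (V); from ..#/..#/#../### depth 7

value(..#/..#/#../###, H) = +1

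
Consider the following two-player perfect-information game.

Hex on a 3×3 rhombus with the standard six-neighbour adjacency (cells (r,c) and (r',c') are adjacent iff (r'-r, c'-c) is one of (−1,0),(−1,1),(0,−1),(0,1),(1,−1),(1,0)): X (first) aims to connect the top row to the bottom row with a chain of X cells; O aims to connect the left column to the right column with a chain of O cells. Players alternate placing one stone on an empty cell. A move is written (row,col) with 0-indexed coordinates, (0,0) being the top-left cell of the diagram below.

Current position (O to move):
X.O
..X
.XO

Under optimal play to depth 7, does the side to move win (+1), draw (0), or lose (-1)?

value(X.O/..X/.XO, O) = +1

ply 1, O at X.O/..X/.XO | (0,1)=-1→XOO/..X/.XO; (1,0)=+1→X.O/O.X/.XO*; (1,1)=+1→X.O/.OX/.XO; (2,0)=-1→X.O/..X/OXO
ply 2, X at X.O/O.X/.XO | (0,1)=-1→XXO/O.X/.XO*; (1,1)=-1→X.O/OXX/.XO; (2,0)=-1→X.O/O.X/XXO
ply 3, O at XXO/O.X/.XO | (1,1)=+1→XXO/OOX/.XO*; (2,0)=-1→XXO/O.X/OXO
ply 4: XXO/OOX/.XO is terminal -1 (X); from X.O/..X/.XO depth 7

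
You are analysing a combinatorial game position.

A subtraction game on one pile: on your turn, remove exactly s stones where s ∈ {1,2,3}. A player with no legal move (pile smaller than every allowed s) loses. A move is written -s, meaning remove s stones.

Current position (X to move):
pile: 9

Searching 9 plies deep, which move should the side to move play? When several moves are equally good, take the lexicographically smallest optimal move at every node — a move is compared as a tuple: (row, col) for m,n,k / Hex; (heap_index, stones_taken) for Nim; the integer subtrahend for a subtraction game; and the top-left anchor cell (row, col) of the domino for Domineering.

X's best at [9]: -1

ply 1, X at 9 | -1=+1→8*; -2=-1→7; -3=-1→6
ply 2, O at 8 | -1=-1→7*; -2=-1→6; -3=-1→5
ply 3, X at 7 | -1=-1→6; -2=-1→5; -3=+1→4*
ply 4, O at 4 | -1=-1→3*; -2=-1→2; -3=-1→1
ply 5, X at 3 | -1=-1→2; -2=-1→1; -3=+1→0*
ply 6: 0 is terminal -1 (O); from 9 depth 9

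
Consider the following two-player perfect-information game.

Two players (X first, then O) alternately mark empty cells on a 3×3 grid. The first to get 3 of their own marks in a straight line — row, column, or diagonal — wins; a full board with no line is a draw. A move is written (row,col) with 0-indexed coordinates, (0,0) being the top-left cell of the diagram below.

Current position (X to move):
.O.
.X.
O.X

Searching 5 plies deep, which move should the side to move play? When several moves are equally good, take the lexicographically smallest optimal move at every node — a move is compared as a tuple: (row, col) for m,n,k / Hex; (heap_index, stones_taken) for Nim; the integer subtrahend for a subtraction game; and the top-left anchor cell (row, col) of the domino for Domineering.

[.O./.X./O.X] X move#1: (0,0):+1/XO./.X./O.X*, (0,2):+1/.OX/.X./O.X, (1,0):+1/.O./XX./O.X, (1,2):+1/.O./.XX/O.X, (2,1):-1/.O./.X./OXX
[XO./.X./O.X] end (terminal -1, O#2); searched .O./.X./O.X to 5

X's best at [.O./.X./O.X]: (0,0)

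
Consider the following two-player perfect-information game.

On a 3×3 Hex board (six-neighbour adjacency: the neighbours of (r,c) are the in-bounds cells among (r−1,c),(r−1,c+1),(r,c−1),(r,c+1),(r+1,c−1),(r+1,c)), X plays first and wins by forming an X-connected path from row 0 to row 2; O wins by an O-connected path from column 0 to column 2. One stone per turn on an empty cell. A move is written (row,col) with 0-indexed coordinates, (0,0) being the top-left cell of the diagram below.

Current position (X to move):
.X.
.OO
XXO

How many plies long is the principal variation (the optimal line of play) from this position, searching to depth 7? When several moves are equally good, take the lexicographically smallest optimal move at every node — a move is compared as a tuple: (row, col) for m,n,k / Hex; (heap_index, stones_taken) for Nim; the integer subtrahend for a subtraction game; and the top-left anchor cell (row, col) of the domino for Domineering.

PV length from [.X./.OO/XXO]: 1 ply

p1 X@[.X./.OO/XXO]: (0,0)[XX./.OO/XXO]-1 (0,2)[.XX/.OO/XXO]-1 (1,0)[.X./XOO/XXO]+1*
p2 O@[.X./XOO/XXO] terminal -1; root [.X./.OO/XXO] d7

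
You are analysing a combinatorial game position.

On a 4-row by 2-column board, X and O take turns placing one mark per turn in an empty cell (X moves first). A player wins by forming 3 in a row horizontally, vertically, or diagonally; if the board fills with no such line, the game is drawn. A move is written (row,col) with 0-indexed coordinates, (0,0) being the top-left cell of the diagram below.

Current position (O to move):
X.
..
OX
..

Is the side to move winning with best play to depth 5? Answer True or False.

p1 O@[X./../OX/..]: (0,1)[XO/../OX/..]+0* (1,0)[X./O./OX/..]+0 (1,1)[X./.O/OX/..]+0 (3,0)[X./../OX/O.]+0 (3,1)[X./../OX/.O]+0
p2 X@[XO/../OX/..]: (1,0)[XO/X./OX/..]+0* (1,1)[XO/.X/OX/..]+0 (3,0)[XO/../OX/X.]+0 (3,1)[XO/../OX/.X]+0
p3 O@[XO/X./OX/..]: (1,1)[XO/XO/OX/..]+0* (3,0)[XO/X./OX/O.]+0 (3,1)[XO/X./OX/.O]+0
p4 X@[XO/XO/OX/..]: (3,0)[XO/XO/OX/X.]+0* (3,1)[XO/XO/OX/.X]+0
p5 O@[XO/XO/OX/X.]: (3,1)[XO/XO/OX/XO]+0*
p6 X@[XO/XO/OX/XO] terminal +0; root [X./../OX/..] d5

O winning at [X./../OX/..]: False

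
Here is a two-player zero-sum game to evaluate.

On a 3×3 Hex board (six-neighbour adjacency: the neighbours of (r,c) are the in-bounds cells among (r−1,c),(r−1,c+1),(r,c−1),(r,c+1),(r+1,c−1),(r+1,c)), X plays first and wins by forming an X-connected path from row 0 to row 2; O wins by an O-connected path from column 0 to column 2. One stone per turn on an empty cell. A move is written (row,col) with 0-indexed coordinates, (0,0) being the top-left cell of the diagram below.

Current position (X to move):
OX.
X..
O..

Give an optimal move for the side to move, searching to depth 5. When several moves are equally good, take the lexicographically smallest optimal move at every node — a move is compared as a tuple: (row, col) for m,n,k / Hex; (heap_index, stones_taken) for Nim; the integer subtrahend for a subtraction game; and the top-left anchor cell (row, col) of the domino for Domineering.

X's best at [OX./X../O..]: (1,2)

[OX./X../O..] X move#1: (0,2):-1/OXX/X../O.., (1,1):-1/OX./XX./O.., (1,2):+1/OX./X.X/O..*, (2,1):-1/OX./X../OX., (2,2):-1/OX./X../O.X
[OX./X.X/O..] O move#2: (0,2):-1/OXO/X.X/O..*, (1,1):-1/OX./XOX/O.., (2,1):-1/OX./X.X/OO., (2,2):-1/OX./X.X/O.O
[OXO/X.X/O..] X move#3: (1,1):+1/OXO/XXX/O..*, (2,1):-1/OXO/X.X/OX., (2,2):-1/OXO/X.X/O.X
[OXO/XXX/O..] O move#4: (2,1):-1/OXO/XXX/OO.*, (2,2):-1/OXO/XXX/O.O
[OXO/XXX/OO.] X move#5: (2,2):+1/OXO/XXX/OOX*
[OXO/XXX/OOX] end (terminal -1, O#6); searched OX./X../O.. to 5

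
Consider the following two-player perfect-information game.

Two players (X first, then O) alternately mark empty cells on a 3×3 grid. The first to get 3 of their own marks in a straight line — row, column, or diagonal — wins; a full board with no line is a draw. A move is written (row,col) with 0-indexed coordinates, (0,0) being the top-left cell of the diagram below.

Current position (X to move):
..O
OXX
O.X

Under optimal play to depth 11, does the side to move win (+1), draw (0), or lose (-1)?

ply 1, X at ..O/OXX/O.X | (0,0)=+1→X.O/OXX/O.X*; (0,1)=-1→.XO/OXX/O.X; (2,1)=-1→..O/OXX/OXX
ply 2: X.O/OXX/O.X is terminal -1 (O); from ..O/OXX/O.X depth 11

value(..O/OXX/O.X, X) = +1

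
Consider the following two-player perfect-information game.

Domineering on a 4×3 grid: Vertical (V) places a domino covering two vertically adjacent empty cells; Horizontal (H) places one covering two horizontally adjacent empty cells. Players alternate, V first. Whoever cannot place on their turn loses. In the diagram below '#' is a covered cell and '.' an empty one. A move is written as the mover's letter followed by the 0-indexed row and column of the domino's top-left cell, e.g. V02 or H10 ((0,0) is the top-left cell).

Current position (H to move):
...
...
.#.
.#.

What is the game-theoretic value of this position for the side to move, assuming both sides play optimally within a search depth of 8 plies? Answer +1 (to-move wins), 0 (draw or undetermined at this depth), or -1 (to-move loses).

value(.../.../.#./.#., H) = -1

p1 H@[.../.../.#./.#.]: H00[##./.../.#./.#.]-1* H01[.##/.../.#./.#.]-1 H10[.../##./.#./.#.]-1 H11[.../.##/.#./.#.]-1
p2 V@[##./.../.#./.#.]: V02[###/..#/.#./.#.]+1* V10[##./#../##./.#.]+1 V12[##./..#/.##/.#.]+1 V20[##./.../##./##.]+1 V22[##./.../.##/.##]+1
p3 H@[###/..#/.#./.#.]: H10[###/###/.#./.#.]-1*
p4 V@[###/###/.#./.#.]: V20[###/###/##./##.]+1* V22[###/###/.##/.##]+1
p5 H@[###/###/##./##.] terminal -1; root [.../.../.#./.#.] d8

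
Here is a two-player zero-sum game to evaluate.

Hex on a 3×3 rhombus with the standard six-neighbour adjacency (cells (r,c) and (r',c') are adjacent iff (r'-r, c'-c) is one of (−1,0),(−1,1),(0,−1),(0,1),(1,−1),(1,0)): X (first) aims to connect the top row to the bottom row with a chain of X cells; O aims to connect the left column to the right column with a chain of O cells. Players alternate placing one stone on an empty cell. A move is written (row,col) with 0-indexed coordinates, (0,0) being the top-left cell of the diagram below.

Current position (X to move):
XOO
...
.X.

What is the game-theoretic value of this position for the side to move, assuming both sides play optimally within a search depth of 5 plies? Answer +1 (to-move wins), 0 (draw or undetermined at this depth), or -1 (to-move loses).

p1 X@[XOO/.../.X.]: (1,0)[XOO/X../.X.]+1* (1,1)[XOO/.X./.X.]-1 (1,2)[XOO/..X/.X.]-1 (2,0)[XOO/.../XX.]-1 (2,2)[XOO/.../.XX]-1
p2 O@[XOO/X../.X.]: (1,1)[XOO/XO./.X.]-1* (1,2)[XOO/X.O/.X.]-1 (2,0)[XOO/X../OX.]-1 (2,2)[XOO/X../.XO]-1
p3 X@[XOO/XO./.X.]: (1,2)[XOO/XOX/.X.]-1 (2,0)[XOO/XO./XX.]+1* (2,2)[XOO/XO./.XX]-1
p4 O@[XOO/XO./XX.] terminal -1; root [XOO/.../.X.] d5

value(XOO/.../.X., X) = +1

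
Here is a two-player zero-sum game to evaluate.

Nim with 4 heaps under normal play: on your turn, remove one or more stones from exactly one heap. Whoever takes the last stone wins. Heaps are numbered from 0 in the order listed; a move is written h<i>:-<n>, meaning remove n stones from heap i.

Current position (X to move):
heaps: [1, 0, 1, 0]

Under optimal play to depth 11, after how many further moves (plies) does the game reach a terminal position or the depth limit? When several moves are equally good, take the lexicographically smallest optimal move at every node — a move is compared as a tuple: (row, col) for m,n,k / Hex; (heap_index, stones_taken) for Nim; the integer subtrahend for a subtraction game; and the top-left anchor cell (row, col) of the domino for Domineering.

[(1,0,1,0)] X move#1: h0:-1:-1/(0,0,1,0)*, h2:-1:-1/(1,0,0,0)
[(0,0,1,0)] O move#2: h2:-1:+1/(0,0,0,0)*
[(0,0,0,0)] end (terminal -1, X#3); searched (1,0,1,0) to 11

PV length from [(1,0,1,0)]: 2 plies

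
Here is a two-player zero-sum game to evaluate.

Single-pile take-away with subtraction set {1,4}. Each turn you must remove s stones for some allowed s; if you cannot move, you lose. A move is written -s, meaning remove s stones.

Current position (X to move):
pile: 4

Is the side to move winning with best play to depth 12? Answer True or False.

[4] X move#1: -1:-1/3, -4:+1/0*
[0] end (terminal -1, O#2); searched 4 to 12

X winning at [4]: True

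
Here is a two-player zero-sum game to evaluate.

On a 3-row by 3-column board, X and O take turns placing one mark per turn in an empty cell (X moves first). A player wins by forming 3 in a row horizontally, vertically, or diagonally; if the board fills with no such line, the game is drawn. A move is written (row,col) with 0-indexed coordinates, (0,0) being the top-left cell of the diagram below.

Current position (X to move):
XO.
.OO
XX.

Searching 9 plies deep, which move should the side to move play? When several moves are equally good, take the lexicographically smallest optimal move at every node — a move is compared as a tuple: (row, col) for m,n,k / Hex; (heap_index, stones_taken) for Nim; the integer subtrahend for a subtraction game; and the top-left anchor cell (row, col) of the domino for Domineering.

X's best at [XO./.OO/XX.]: (1,0)

p1 X@[XO./.OO/XX.]: (0,2)[XOX/.OO/XX.]-1 (1,0)[XO./XOO/XX.]+1* (2,2)[XO./.OO/XXX]+1
p2 O@[XO./XOO/XX.] terminal -1; root [XO./.OO/XX.] d9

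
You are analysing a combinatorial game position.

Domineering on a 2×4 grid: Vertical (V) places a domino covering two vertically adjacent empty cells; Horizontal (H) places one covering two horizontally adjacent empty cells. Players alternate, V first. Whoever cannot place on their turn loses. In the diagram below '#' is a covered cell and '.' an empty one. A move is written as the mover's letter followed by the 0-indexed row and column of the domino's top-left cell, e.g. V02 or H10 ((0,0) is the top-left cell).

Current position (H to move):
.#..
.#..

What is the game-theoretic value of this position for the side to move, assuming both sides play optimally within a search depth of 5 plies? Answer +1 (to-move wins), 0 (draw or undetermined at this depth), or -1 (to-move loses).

value(.#../.#.., H) = +1

ply 1, H at .#../.#.. | H02=+1→.###/.#..*; H12=+1→.#../.###
ply 2, V at .###/.#.. | V00=-1→####/##..*
ply 3, H at ####/##.. | H12=+1→####/####*
ply 4: ####/#### is terminal -1 (V); from .#../.#.. depth 5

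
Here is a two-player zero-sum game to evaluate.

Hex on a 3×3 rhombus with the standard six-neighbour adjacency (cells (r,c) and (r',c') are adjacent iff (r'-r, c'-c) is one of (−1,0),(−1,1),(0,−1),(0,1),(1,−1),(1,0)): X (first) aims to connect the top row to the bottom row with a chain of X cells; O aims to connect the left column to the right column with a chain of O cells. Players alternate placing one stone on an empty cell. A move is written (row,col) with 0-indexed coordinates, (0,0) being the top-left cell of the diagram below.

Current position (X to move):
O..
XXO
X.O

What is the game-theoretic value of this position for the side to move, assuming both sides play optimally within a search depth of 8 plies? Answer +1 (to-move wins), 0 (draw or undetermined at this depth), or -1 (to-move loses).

value(O../XXO/X.O, X) = +1

ply 1, X at O../XXO/X.O | (0,1)=+1→OX./XXO/X.O*; (0,2)=+1→O.X/XXO/X.O; (2,1)=+1→O../XXO/XXO
ply 2: OX./XXO/X.O is terminal -1 (O); from O../XXO/X.O depth 8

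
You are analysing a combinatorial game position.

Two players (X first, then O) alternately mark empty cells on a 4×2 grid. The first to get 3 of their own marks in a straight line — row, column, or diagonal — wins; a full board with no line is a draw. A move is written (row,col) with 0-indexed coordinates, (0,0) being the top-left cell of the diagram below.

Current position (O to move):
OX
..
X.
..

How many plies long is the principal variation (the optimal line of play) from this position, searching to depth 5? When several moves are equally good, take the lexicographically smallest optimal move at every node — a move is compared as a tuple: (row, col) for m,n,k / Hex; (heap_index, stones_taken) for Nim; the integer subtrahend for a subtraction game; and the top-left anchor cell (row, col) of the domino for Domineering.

ply 1, O at OX/../X./.. | (1,0)=+0→OX/O./X./..*; (1,1)=+0→OX/.O/X./..; (2,1)=+0→OX/../XO/..; (3,0)=+0→OX/../X./O.; (3,1)=+0→OX/../X./.O
ply 2, X at OX/O./X./.. | (1,1)=+0→OX/OX/X./..*; (2,1)=+0→OX/O./XX/..; (3,0)=+0→OX/O./X./X.; (3,1)=+0→OX/O./X./.X
ply 3, O at OX/OX/X./.. | (2,1)=+0→OX/OX/XO/..*; (3,0)=-1→OX/OX/X./O.; (3,1)=-1→OX/OX/X./.O
ply 4, X at OX/OX/XO/.. | (3,0)=+0→OX/OX/XO/X.*; (3,1)=+0→OX/OX/XO/.X
ply 5, O at OX/OX/XO/X. | (3,1)=+0→OX/OX/XO/XO*
ply 6: OX/OX/XO/XO is terminal +0 (X); from OX/../X./.. depth 5

PV length from [OX/../X./..]: 5 plies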